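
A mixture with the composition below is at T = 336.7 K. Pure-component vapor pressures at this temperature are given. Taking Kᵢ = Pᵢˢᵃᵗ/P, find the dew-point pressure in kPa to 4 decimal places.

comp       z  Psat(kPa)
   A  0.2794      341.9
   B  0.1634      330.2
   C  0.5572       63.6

At the dew point ψ → 1, so Σzᵢ/Kᵢ = 1 with Kᵢ = Pᵢˢᵃᵗ/P ⇒ 1/P = Σzᵢ/Pᵢˢᵃᵗ.
1/P = 0.2794/341.9 + 0.1634/330.2 + 0.5572/63.6 = 0.0100731 ⇒ P = 99.2747 kPa

Pdew = 99.2747 kPa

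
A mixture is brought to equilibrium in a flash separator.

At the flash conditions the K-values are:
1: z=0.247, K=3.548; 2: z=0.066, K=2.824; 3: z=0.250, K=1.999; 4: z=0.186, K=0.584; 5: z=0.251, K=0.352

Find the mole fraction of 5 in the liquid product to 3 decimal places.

x_5 = 0.474

Let β = V/F and solve Σ zᵢ(Kᵢ−1)/(1+β(Kᵢ−1)) = 0.
Feasibility: ΣzᵢKᵢ = 1.759, Σzᵢ/Kᵢ = 1.250 — both > 1, two phases present.
Newton iteration, β⁰ = 0.5:
  β = 0.500: g = 0.1680, g' = -0.763 → β = 0.720
  β = 0.720: g = 0.0039, g' = -0.761 → β = 0.725
Converged at β = 0.725.
Compositions from xᵢ = zᵢ/(1+β(Kᵢ−1)), yᵢ = Kᵢxᵢ:
  1: x = 0.087, y = 0.308
  2: x = 0.028, y = 0.080
  3: x = 0.145, y = 0.290
  4: x = 0.266, y = 0.156
  5: x = 0.474, y = 0.167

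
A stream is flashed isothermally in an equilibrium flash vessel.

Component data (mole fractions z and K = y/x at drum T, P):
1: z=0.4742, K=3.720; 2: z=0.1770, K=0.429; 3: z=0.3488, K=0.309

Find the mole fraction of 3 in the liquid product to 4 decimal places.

x_3 = 0.5520

Rachford–Rice: g(ψ) = Σ zᵢ(Kᵢ−1)/(1+ψ(Kᵢ−1)) = 0.
Check two-phase: ΣzᵢKᵢ = 1.9477 > 1 and Σzᵢ/Kᵢ = 1.6689 > 1, so g(0) = 0.9477 > 0 and g(1) = -0.6689 < 0.
Iterate (Newton) starting at ψ = 0.5:
  ψ = 0.5000: g = 0.03683, g' = -1.1317 → ψ = 0.5325
  ψ = 0.5325: g = 0.00019, g' = -1.1213 → ψ = 0.5327
Converged at ψ = 0.5327.
Compositions from xᵢ = zᵢ/(1+ψ(Kᵢ−1)), yᵢ = Kᵢxᵢ:
  1: x = 0.1936, y = 0.7203
  2: x = 0.2544, y = 0.1091
  3: x = 0.5520, y = 0.1706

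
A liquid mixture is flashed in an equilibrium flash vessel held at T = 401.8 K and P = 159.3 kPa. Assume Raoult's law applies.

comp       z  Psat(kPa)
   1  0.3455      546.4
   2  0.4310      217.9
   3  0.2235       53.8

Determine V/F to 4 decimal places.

Raoult's law: Kᵢ = Pᵢˢᵃᵗ/P = Pᵢˢᵃᵗ/159.3.
  K_1 = 546.4/159.3 = 3.430006, K_2 = 217.9/159.3 = 1.367859, K_3 = 53.8/159.3 = 0.337728
Material balance + equilibrium reduce to Σ zᵢ(Kᵢ−1)/(1+V/F(Kᵢ−1)) = 0.
Check two-phase: ΣzᵢKᵢ = 1.8501 > 1 and Σzᵢ/Kᵢ = 1.0776 > 1, so g(0) = 0.8501 > 0 and g(1) = -0.0776 < 0.
Newton–Raphson from V/F = 0.5:
  V/F = 0.5000: g = 0.29166, g' = -0.6766 → V/F = 0.9311
  V/F = 0.9311: g = -0.01067, g' = -0.8910 → V/F = 0.9191
  V/F = 0.9191: g = -0.00014, g' = -0.8679 → V/F = 0.9190
Converged at V/F = 0.9190.

V/F = 0.9190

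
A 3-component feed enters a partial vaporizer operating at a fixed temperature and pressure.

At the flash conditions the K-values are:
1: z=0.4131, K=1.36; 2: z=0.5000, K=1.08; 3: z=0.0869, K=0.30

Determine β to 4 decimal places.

β = 0.8538

Iterate (Newton) starting at β = 0.37:
  β = 0.3700: g = 0.08799, g' = -0.1223 → β = 1.0000
  β = 1.0000: g = -0.05638, g' = -0.5048 → β = 0.8883
  β = 0.8883: g = -0.01082, g' = -0.3313 → β = 0.8556
  β = 0.8556: g = -0.00055, g' = -0.2988 → β = 0.8538
Converged at β = 0.8538.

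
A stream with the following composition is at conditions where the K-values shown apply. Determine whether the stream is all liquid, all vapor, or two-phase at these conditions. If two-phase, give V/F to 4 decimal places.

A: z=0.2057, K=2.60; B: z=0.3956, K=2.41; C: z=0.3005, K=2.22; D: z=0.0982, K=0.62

all vapor

ΣzᵢKᵢ = 2.2162; Σzᵢ/Kᵢ = 0.5370.
Since Σzᵢ/Kᵢ < 1 the mixture is above its dew point — single vapor phase.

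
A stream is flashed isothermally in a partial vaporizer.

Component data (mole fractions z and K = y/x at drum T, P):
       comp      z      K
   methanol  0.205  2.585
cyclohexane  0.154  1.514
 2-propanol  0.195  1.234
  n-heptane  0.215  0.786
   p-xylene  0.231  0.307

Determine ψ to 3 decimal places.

Newton iteration, ψ⁰ = 0.5:
  ψ = 0.500: g = -0.0114, g' = -0.467 → ψ = 0.476
  ψ = 0.476: g = -0.0001, g' = -0.461 → ψ = 0.475
Converged at ψ = 0.475.

ψ = 0.475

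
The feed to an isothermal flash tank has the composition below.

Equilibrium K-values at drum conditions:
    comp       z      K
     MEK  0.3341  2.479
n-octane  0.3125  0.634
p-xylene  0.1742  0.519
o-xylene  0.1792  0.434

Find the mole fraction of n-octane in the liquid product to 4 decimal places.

Rachford–Rice: g(β) = Σ zᵢ(Kᵢ−1)/(1+β(Kᵢ−1)) = 0.
Check two-phase: ΣzᵢKᵢ = 1.1945 > 1 and Σzᵢ/Kᵢ = 1.3762 > 1, so g(0) = 0.1945 > 0 and g(1) = -0.3762 < 0.
Newton iteration, β⁰ = 0.53:
  β = 0.5300: g = -0.12225, g' = -0.4838 → β = 0.2773
  β = 0.2773: g = 0.00611, g' = -0.5538 → β = 0.2884
Converged at β = 0.2884.
Compositions from xᵢ = zᵢ/(1+β(Kᵢ−1)), yᵢ = Kᵢxᵢ:
  MEK: x = 0.2342, y = 0.5806
  n-octane: x = 0.3494, y = 0.2215
  p-xylene: x = 0.2023, y = 0.1050
  o-xylene: x = 0.2142, y = 0.0929

x_n-octane = 0.3494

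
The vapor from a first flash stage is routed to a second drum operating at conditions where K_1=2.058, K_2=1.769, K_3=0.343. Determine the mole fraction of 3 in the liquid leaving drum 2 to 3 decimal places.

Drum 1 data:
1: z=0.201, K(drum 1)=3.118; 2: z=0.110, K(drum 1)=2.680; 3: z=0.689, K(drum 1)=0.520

x_3 (drum 2) = 0.592

Drum 1:
Let ψ₁ = V/F and solve Σ zᵢ(Kᵢ−1)/(1+ψ₁(Kᵢ−1)) = 0.
Check two-phase: ΣzᵢKᵢ = 1.280 > 1 and Σzᵢ/Kᵢ = 1.431 > 1, so g(0) = 0.280 > 0 and g(1) = -0.431 < 0.
Newton–Raphson from ψ₁ = 0.32:
  ψ₁ = 0.320: g = -0.0168, g' = -0.673 → ψ₁ = 0.295
Converged at ψ₁ = 0.295.
Drum-1 compositions:
  1: x = 0.124, y = 0.386
  2: x = 0.074, y = 0.197
  3: x = 0.803, y = 0.417
Drum-2 feed = drum-1 vapor: z₂ = (0.3855, 0.1970, 0.4175).
Drum 2:
Material balance + equilibrium reduce to Σ zᵢ(Kᵢ−1)/(1+ψ₂(Kᵢ−1)) = 0.
Check two-phase: ΣzᵢKᵢ = 1.285 > 1 and Σzᵢ/Kᵢ = 1.516 > 1, so g(0) = 0.285 > 0 and g(1) = -0.516 < 0.
Newton iteration, ψ₂⁰ = 0.5:
  ψ₂ = 0.500: g = -0.0323, g' = -0.645 → ψ₂ = 0.450
  ψ₂ = 0.450: g = -0.0005, g' = -0.626 → ψ₂ = 0.449
Converged at ψ₂ = 0.449.
  1: x = 0.261, y = 0.538
  2: x = 0.146, y = 0.259
  3: x = 0.592, y = 0.203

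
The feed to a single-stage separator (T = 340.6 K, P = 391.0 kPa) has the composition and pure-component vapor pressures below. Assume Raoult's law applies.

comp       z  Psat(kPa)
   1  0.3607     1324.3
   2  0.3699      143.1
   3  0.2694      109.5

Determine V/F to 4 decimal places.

V/F = 0.2699

Raoult's law: Kᵢ = Pᵢˢᵃᵗ/P = Pᵢˢᵃᵗ/391.0.
  K_1 = 1324.3/391.0 = 3.386957, K_2 = 143.1/391.0 = 0.365985, K_3 = 109.5/391.0 = 0.280051
Rachford–Rice: g(V/F) = Σ zᵢ(Kᵢ−1)/(1+V/F(Kᵢ−1)) = 0.
Feasibility: ΣzᵢKᵢ = 1.4325, Σzᵢ/Kᵢ = 2.0792 — both > 1, two phases present.
Newton–Raphson from V/F = 0.52:
  V/F = 0.5200: g = -0.27573, g' = -1.0968 → V/F = 0.2686
  V/F = 0.2686: g = 0.00150, g' = -1.1936 → V/F = 0.2699
Converged at V/F = 0.2699.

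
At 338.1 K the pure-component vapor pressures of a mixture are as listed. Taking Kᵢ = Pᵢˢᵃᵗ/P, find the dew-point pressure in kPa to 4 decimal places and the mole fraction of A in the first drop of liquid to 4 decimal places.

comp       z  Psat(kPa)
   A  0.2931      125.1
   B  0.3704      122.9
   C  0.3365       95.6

At the dew point ψ → 1, so Σzᵢ/Kᵢ = 1 with Kᵢ = Pᵢˢᵃᵗ/P ⇒ 1/P = Σzᵢ/Pᵢˢᵃᵗ.
1/P = 0.2931/125.1 + 0.3704/122.9 + 0.3365/95.6 = 0.0088766 ⇒ P = 112.6553 kPa
xᵢ = zᵢP/Pᵢˢᵃᵗ ⇒ x_A = 0.2931·112.6553/125.1 = 0.2639

Pdew = 112.6553 kPa, x_A = 0.2639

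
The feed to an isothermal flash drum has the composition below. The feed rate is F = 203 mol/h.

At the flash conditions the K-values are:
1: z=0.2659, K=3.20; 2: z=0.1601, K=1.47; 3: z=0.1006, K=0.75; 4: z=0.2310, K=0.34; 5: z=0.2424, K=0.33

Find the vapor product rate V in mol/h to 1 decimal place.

Material balance + equilibrium reduce to Σ zᵢ(Kᵢ−1)/(1+V/F(Kᵢ−1)) = 0.
Feasibility: ΣzᵢKᵢ = 1.3202, Σzᵢ/Kᵢ = 1.7401 — both > 1, two phases present.
Newton iteration, V/F⁰ = 0.39:
  V/F = 0.3900: g = -0.07459, g' = -0.7877 → V/F = 0.2953
  V/F = 0.2953: g = 0.00170, g' = -0.8319 → V/F = 0.2973
Converged at V/F = 0.2973.
Then V = V/F·F = 0.2973·203 = 60.4 mol/h and L = F − V = 142.6 mol/h.

V = 60.4 mol/h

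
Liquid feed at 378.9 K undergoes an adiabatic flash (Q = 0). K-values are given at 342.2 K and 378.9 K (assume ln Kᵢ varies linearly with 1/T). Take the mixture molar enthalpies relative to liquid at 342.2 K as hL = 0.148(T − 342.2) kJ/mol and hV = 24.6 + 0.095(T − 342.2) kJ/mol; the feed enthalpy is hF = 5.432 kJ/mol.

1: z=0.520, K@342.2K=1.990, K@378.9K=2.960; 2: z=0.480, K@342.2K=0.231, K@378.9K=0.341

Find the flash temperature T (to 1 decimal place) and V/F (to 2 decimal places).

Adiabatic flash: solve Rachford–Rice at each trial T, then check hF = ψ·hV(T) + (1−ψ)·hL(T).
  T = 342.2 K: K = (1.990, 0.231), RR gives ψ = 0.191, H_out = 4.707 kJ/mol
  T = 378.9 K: K = (2.960, 0.341), RR gives ψ = 0.544, H_out = 17.760 kJ/mol
  T = 360.5 K: K = (2.450, 0.283), RR gives ψ = 0.395, H_out = 12.033 kJ/mol
  T = 351.4 K: K = (2.215, 0.257), RR gives ψ = 0.305, H_out = 8.707 kJ/mol
  T = 346.8 K: K = (2.101, 0.244), RR gives ψ = 0.252, H_out = 6.810 kJ/mol
  T = 344.5 K: K = (2.045, 0.237), RR gives ψ = 0.223, H_out = 5.788 kJ/mol
Linear interpolation between T = 342.2 (H_out = 4.707) and T = 344.5 (H_out = 5.788) on hF = 5.432 gives T ≈ 343.7 K, at which ψ = 0.21.

T = 343.7 K, V/F = 0.21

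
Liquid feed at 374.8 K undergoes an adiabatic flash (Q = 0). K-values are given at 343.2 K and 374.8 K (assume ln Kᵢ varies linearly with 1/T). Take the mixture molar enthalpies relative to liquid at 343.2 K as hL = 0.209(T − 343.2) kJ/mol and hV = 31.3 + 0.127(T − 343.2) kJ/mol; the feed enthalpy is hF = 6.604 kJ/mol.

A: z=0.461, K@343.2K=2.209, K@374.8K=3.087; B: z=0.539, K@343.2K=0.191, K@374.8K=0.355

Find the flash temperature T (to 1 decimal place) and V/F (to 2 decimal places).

Adiabatic flash: solve Rachford–Rice at each trial T, then check hF = ψ·hV(T) + (1−ψ)·hL(T).
  T = 343.2 K: K = (2.209, 0.191), RR gives ψ = 0.124, H_out = 3.882 kJ/mol
  T = 374.8 K: K = (3.087, 0.355), RR gives ψ = 0.456, H_out = 19.709 kJ/mol
  T = 359.0 K: K = (2.631, 0.264), RR gives ψ = 0.296, H_out = 12.177 kJ/mol
  T = 351.1 K: K = (2.415, 0.225), RR gives ψ = 0.214, H_out = 8.220 kJ/mol
  T = 347.1 K: K = (2.310, 0.207), RR gives ψ = 0.170, H_out = 6.086 kJ/mol
  T = 349.1 K: K = (2.362, 0.216), RR gives ψ = 0.193, H_out = 7.167 kJ/mol
Linear interpolation between T = 347.1 (H_out = 6.086) and T = 349.1 (H_out = 7.167) on hF = 6.604 gives T ≈ 348.1 K, at which ψ = 0.18.

T = 348.1 K, V/F = 0.18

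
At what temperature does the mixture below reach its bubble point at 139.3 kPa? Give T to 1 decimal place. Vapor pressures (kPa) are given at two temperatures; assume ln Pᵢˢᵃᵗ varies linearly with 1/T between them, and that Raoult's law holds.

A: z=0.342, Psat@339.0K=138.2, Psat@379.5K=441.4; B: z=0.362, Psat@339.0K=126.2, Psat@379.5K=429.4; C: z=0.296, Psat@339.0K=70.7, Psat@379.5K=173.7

T = 345.5 K

Bubble-point temperature: ΣzᵢPᵢˢᵃᵗ(T) = P. Interpolate ln Pᵢˢᵃᵗ = aᵢ + bᵢ/T.
  T = 339.0 K: ΣzᵢPᵢˢᵃᵗ = 113.88 kPa
  T = 379.5 K: ΣzᵢPᵢˢᵃᵗ = 357.82 kPa
  T = 359.2 K: ΣzᵢPᵢˢᵃᵗ = 207.86 kPa
  T = 349.1 K: ΣzᵢPᵢˢᵃᵗ = 155.13 kPa
  T = 344.1 K: ΣzᵢPᵢˢᵃᵗ = 133.40 kPa
  T = 346.6 K: ΣzᵢPᵢˢᵃᵗ = 143.93 kPa
Interpolating between 344.1 K and 346.6 K gives T ≈ 345.5 K.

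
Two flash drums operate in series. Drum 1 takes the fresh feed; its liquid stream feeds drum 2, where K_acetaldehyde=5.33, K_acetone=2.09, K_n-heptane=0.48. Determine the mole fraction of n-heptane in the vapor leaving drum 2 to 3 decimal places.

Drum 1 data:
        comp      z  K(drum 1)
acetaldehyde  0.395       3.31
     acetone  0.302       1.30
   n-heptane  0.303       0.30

Drum 1:
Material balance + equilibrium reduce to Σ zᵢ(Kᵢ−1)/(1+ψ₁(Kᵢ−1)) = 0.
g(0) = ΣzᵢKᵢ − 1 = 0.791 and g(1) = 1 − Σzᵢ/Kᵢ = -0.362, so a root lies in (0, 1).
Iterate (Newton) starting at ψ₁ = 0.64:
  ψ₁ = 0.640: g = 0.0599, g' = -0.850 → ψ₁ = 0.711
  ψ₁ = 0.711: g = -0.0019, g' = -0.908 → ψ₁ = 0.708
Converged at ψ₁ = 0.708.
Drum-1 compositions:
  acetaldehyde: x = 0.150, y = 0.496
  acetone: x = 0.249, y = 0.324
  n-heptane: x = 0.601, y = 0.180
Drum-2 feed = drum-1 liquid: z₂ = (0.1498, 0.2491, 0.6011).
Drum 2:
Rachford–Rice: g(ψ₂) = Σ zᵢ(Kᵢ−1)/(1+ψ₂(Kᵢ−1)) = 0.
Feasibility: ΣzᵢKᵢ = 1.608, Σzᵢ/Kᵢ = 1.400 — both > 1, two phases present.
Newton–Raphson from ψ₂ = 0.5:
  ψ₂ = 0.500: g = -0.0417, g' = -0.701 → ψ₂ = 0.440
  ψ₂ = 0.440: g = 0.0011, g' = -0.741 → ψ₂ = 0.442
Converged at ψ₂ = 0.442.
  acetaldehyde: x = 0.051, y = 0.274
  acetone: x = 0.168, y = 0.351
  n-heptane: x = 0.780, y = 0.375

y_n-heptane (drum 2) = 0.375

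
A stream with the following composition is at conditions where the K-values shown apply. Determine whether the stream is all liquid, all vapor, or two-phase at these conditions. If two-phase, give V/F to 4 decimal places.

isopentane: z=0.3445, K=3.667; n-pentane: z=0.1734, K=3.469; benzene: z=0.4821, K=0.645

all vapor

ΣzᵢKᵢ = 2.1758; Σzᵢ/Kᵢ = 0.8914.
Since Σzᵢ/Kᵢ < 1 the mixture is above its dew point — single vapor phase.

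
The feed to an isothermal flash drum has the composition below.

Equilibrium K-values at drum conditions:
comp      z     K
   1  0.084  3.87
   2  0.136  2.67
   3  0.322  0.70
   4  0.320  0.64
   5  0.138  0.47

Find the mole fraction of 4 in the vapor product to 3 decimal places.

y_4 = 0.223

Material balance + equilibrium reduce to Σ zᵢ(Kᵢ−1)/(1+ψ(Kᵢ−1)) = 0.
Check two-phase: ΣzᵢKᵢ = 1.183 > 1 and Σzᵢ/Kᵢ = 1.326 > 1, so g(0) = 0.183 > 0 and g(1) = -0.326 < 0.
Iterate (Newton) starting at ψ = 0.5:
  ψ = 0.500: g = -0.1309, g' = -0.403 → ψ = 0.175
  ψ = 0.175: g = 0.0306, g' = -0.660 → ψ = 0.222
  ψ = 0.222: g = 0.0016, g' = -0.593 → ψ = 0.224
Converged at ψ = 0.224.
Compositions from xᵢ = zᵢ/(1+ψ(Kᵢ−1)), yᵢ = Kᵢxᵢ:
  1: x = 0.051, y = 0.198
  2: x = 0.099, y = 0.264
  3: x = 0.345, y = 0.242
  4: x = 0.348, y = 0.223
  5: x = 0.157, y = 0.074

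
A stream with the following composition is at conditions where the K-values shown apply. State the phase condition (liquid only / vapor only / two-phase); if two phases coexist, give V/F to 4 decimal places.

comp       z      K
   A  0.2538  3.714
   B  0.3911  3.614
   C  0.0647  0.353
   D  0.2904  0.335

ΣzᵢKᵢ = 2.4762; Σzᵢ/Kᵢ = 1.2267.
Both exceed 1, so a two-phase solution exists.
Material balance + equilibrium reduce to Σ zᵢ(Kᵢ−1)/(1+ψ(Kᵢ−1)) = 0.
Newton iteration, ψ⁰ = 0.5:
  ψ = 0.5000: g = 0.38420, g' = -1.1860 → ψ = 0.8239
  ψ = 0.8239: g = 0.02019, g' = -1.1998 → ψ = 0.8408
  ψ = 0.8408: g = -0.00021, g' = -1.2258 → ψ = 0.8406
Converged at ψ = 0.8406.

two-phase, V/F = 0.8406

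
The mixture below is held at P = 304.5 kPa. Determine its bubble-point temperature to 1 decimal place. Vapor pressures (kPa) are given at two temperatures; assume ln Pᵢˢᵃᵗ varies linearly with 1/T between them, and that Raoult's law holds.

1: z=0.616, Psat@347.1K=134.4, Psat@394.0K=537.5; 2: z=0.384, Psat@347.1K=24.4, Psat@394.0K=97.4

Bubble-point temperature: ΣzᵢPᵢˢᵃᵗ(T) = P. Interpolate ln Pᵢˢᵃᵗ = aᵢ + bᵢ/T.
  T = 347.1 K: ΣzᵢPᵢˢᵃᵗ = 92.16 kPa
  T = 394.0 K: ΣzᵢPᵢˢᵃᵗ = 368.50 kPa
  T = 370.6 K: ΣzᵢPᵢˢᵃᵗ = 192.83 kPa
  T = 382.3 K: ΣzᵢPᵢˢᵃᵗ = 269.22 kPa
  T = 388.1 K: ΣzᵢPᵢˢᵃᵗ = 315.30 kPa
  T = 385.2 K: ΣzᵢPᵢˢᵃᵗ = 291.52 kPa
Interpolating between 385.2 K and 388.1 K gives T ≈ 386.8 K.

T = 386.8 K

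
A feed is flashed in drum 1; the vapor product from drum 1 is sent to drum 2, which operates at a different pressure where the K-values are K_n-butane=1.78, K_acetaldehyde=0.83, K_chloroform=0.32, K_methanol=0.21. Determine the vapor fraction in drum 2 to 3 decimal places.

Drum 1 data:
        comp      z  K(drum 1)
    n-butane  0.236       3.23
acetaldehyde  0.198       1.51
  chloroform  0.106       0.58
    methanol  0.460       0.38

V/F (drum 2) = 0.210

Drum 1:
Let ψ₁ = V/F and solve Σ zᵢ(Kᵢ−1)/(1+ψ₁(Kᵢ−1)) = 0.
Feasibility: ΣzᵢKᵢ = 1.298, Σzᵢ/Kᵢ = 1.597 — both > 1, two phases present.
Newton iteration, ψ₁⁰ = 0.45:
  ψ₁ = 0.450: g = -0.1056, g' = -0.695 → ψ₁ = 0.298
  ψ₁ = 0.298: g = 0.0031, g' = -0.753 → ψ₁ = 0.302
Converged at ψ₁ = 0.302.
Drum-1 compositions:
  n-butane: x = 0.141, y = 0.455
  acetaldehyde: x = 0.172, y = 0.259
  chloroform: x = 0.121, y = 0.070
  methanol: x = 0.566, y = 0.215
Drum-2 feed = drum-1 vapor: z₂ = (0.4554, 0.2591, 0.0704, 0.2151).
Drum 2:
Material balance + equilibrium reduce to Σ zᵢ(Kᵢ−1)/(1+ψ₂(Kᵢ−1)) = 0.
g(0) = ΣzᵢKᵢ − 1 = 0.093 and g(1) = 1 − Σzᵢ/Kᵢ = -0.812, so a root lies in (0, 1).
Newton–Raphson from ψ₂ = 0.31:
  ψ₂ = 0.310: g = -0.0461, g' = -0.476 → ψ₂ = 0.213
  ψ₂ = 0.213: g = -0.0014, g' = -0.450 → ψ₂ = 0.210
Converged at ψ₂ = 0.210.
  n-butane: x = 0.391, y = 0.697
  acetaldehyde: x = 0.269, y = 0.223
  chloroform: x = 0.082, y = 0.026
  methanol: x = 0.258, y = 0.054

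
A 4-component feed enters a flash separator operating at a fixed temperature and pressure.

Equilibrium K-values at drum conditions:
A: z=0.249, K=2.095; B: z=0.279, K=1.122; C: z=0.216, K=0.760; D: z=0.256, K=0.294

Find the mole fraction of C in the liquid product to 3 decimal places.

x_C = 0.226

Rachford–Rice: g(V/F) = Σ zᵢ(Kᵢ−1)/(1+V/F(Kᵢ−1)) = 0.
g(0) = ΣzᵢKᵢ − 1 = 0.074 and g(1) = 1 − Σzᵢ/Kᵢ = -0.522, so a root lies in (0, 1).
Iterate (Newton) starting at V/F = 0.5:
  V/F = 0.500: g = -0.1300, g' = -0.449 → V/F = 0.211
  V/F = 0.211: g = -0.0122, g' = -0.391 → V/F = 0.180
Converged at V/F = 0.180.
Compositions from xᵢ = zᵢ/(1+V/F(Kᵢ−1)), yᵢ = Kᵢxᵢ:
  A: x = 0.208, y = 0.436
  B: x = 0.273, y = 0.306
  C: x = 0.226, y = 0.172
  D: x = 0.293, y = 0.086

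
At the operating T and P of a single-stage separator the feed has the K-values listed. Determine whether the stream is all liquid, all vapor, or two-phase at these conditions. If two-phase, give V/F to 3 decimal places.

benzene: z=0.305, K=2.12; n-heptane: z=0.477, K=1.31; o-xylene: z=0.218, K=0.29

two-phase, V/F = 0.709

ΣzᵢKᵢ = 1.335; Σzᵢ/Kᵢ = 1.260.
Both exceed 1, so a two-phase solution exists.
Material balance + equilibrium reduce to Σ zᵢ(Kᵢ−1)/(1+ψ(Kᵢ−1)) = 0.
Newton iteration, ψ⁰ = 0.61:
  ψ = 0.610: g = 0.0543, g' = -0.509 → ψ = 0.717
  ψ = 0.717: g = -0.0046, g' = -0.604 → ψ = 0.709
Converged at ψ = 0.709.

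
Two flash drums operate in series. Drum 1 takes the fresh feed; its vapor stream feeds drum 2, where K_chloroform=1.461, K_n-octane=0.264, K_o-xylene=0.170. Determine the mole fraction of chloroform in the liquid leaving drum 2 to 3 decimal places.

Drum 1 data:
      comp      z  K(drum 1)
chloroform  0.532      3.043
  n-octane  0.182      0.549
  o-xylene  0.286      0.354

Drum 1:
Iterate (Newton) starting at ψ₁ = 0.5:
  ψ₁ = 0.500: g = 0.1588, g' = -0.865 → ψ₁ = 0.683
  ψ₁ = 0.683: g = 0.0041, g' = -0.847 → ψ₁ = 0.688
Converged at ψ₁ = 0.688.
Drum-1 compositions:
  chloroform: x = 0.221, y = 0.673
  n-octane: x = 0.264, y = 0.145
  o-xylene: x = 0.515, y = 0.182
Drum-2 feed = drum-1 vapor: z₂ = (0.6728, 0.1449, 0.1823).
Drum 2:
Iterate (Newton) starting at ψ₂ = 0.45:
  ψ₂ = 0.450: g = -0.1441, g' = -0.594 → ψ₂ = 0.207
  ψ₂ = 0.207: g = -0.0255, g' = -0.412 → ψ₂ = 0.145
  ψ₂ = 0.145: g = -0.0008, g' = -0.386 → ψ₂ = 0.143
Converged at ψ₂ = 0.143.
  chloroform: x = 0.631, y = 0.922
  n-octane: x = 0.162, y = 0.043
  o-xylene: x = 0.207, y = 0.035

x_chloroform (drum 2) = 0.631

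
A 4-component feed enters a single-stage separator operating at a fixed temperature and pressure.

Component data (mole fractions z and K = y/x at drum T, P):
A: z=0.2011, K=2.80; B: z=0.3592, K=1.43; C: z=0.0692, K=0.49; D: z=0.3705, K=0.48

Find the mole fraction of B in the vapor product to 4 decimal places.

Material balance + equilibrium reduce to Σ zᵢ(Kᵢ−1)/(1+V/F(Kᵢ−1)) = 0.
g(0) = ΣzᵢKᵢ − 1 = 0.2885 and g(1) = 1 − Σzᵢ/Kᵢ = -0.2361, so a root lies in (0, 1).
Iterate (Newton) starting at V/F = 0.36:
  V/F = 0.3600: g = 0.07314, g' = -0.4684 → V/F = 0.5162
  V/F = 0.5162: g = 0.00280, g' = -0.4399 → V/F = 0.5225
Converged at V/F = 0.5225.
Compositions from xᵢ = zᵢ/(1+V/F(Kᵢ−1)), yᵢ = Kᵢxᵢ:
  A: x = 0.1036, y = 0.2902
  B: x = 0.2933, y = 0.4194
  C: x = 0.0943, y = 0.0462
  D: x = 0.5087, y = 0.2442

y_B = 0.4194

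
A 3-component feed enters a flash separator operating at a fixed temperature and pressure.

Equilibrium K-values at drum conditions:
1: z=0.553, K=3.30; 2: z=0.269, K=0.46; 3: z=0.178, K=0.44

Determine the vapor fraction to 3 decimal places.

Let ψ = V/F and solve Σ zᵢ(Kᵢ−1)/(1+ψ(Kᵢ−1)) = 0.
Check two-phase: ΣzᵢKᵢ = 2.027 > 1 and Σzᵢ/Kᵢ = 1.157 > 1, so g(0) = 1.027 > 0 and g(1) = -0.157 < 0.
Newton iteration, ψ⁰ = 0.64:
  ψ = 0.640: g = 0.1372, g' = -0.797 → ψ = 0.812
  ψ = 0.812: g = 0.0020, g' = -0.792 → ψ = 0.815
Converged at ψ = 0.815.

ψ = 0.815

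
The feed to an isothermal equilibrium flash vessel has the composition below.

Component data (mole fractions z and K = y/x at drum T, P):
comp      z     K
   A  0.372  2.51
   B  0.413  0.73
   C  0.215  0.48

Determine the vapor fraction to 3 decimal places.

Rachford–Rice: g(ψ) = Σ zᵢ(Kᵢ−1)/(1+ψ(Kᵢ−1)) = 0.
g(0) = ΣzᵢKᵢ − 1 = 0.338 and g(1) = 1 − Σzᵢ/Kᵢ = -0.162, so a root lies in (0, 1).
Iterate (Newton) starting at ψ = 0.5:
  ψ = 0.500: g = 0.0401, g' = -0.422 → ψ = 0.595
  ψ = 0.595: g = 0.0011, g' = -0.400 → ψ = 0.598
Converged at ψ = 0.598.

ψ = 0.598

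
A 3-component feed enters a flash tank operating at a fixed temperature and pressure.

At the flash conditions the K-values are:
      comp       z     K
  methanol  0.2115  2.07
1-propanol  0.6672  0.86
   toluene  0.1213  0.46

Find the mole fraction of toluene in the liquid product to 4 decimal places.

x_toluene = 0.1428

Let ψ = V/F and solve Σ zᵢ(Kᵢ−1)/(1+ψ(Kᵢ−1)) = 0.
g(0) = ΣzᵢKᵢ − 1 = 0.0674 and g(1) = 1 − Σzᵢ/Kᵢ = -0.1417, so a root lies in (0, 1).
Newton iteration, ψ⁰ = 0.54:
  ψ = 0.5400: g = -0.05008, g' = -0.1831 → ψ = 0.2664
  ψ = 0.2664: g = 0.00257, g' = -0.2090 → ψ = 0.2787
  ψ = 0.2787: g = 0.00001, g' = -0.2069 → ψ = 0.2788
Converged at ψ = 0.2788.
Compositions from xᵢ = zᵢ/(1+ψ(Kᵢ−1)), yᵢ = Kᵢxᵢ:
  methanol: x = 0.1629, y = 0.3372
  1-propanol: x = 0.6943, y = 0.5971
  toluene: x = 0.1428, y = 0.0657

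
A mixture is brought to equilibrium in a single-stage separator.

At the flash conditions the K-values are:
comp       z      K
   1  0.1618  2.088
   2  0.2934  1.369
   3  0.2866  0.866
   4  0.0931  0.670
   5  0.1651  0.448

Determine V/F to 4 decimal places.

Material balance + equilibrium reduce to Σ zᵢ(Kᵢ−1)/(1+V/F(Kᵢ−1)) = 0.
g(0) = ΣzᵢKᵢ − 1 = 0.1240 and g(1) = 1 − Σzᵢ/Kᵢ = -0.1302, so a root lies in (0, 1).
Newton iteration, V/F⁰ = 0.5:
  V/F = 0.5000: g = 0.00158, g' = -0.2252 → V/F = 0.5070
Converged at V/F = 0.5070.

V/F = 0.5070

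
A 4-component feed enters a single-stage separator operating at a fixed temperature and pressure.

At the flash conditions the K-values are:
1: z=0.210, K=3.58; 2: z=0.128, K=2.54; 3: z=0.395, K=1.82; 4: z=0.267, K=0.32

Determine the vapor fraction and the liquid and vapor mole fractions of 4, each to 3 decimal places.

Material balance + equilibrium reduce to Σ zᵢ(Kᵢ−1)/(1+ψ(Kᵢ−1)) = 0.
Check two-phase: ΣzᵢKᵢ = 1.881 > 1 and Σzᵢ/Kᵢ = 1.160 > 1, so g(0) = 0.881 > 0 and g(1) = -0.160 < 0.
Iterate (Newton) starting at ψ = 0.5:
  ψ = 0.500: g = 0.3026, g' = -0.780 → ψ = 0.888
  ψ = 0.888: g = -0.0227, g' = -1.058 → ψ = 0.866
Converged at ψ = 0.866.
Compositions from xᵢ = zᵢ/(1+ψ(Kᵢ−1)), yᵢ = Kᵢxᵢ:
  1: x = 0.065, y = 0.232
  2: x = 0.055, y = 0.139
  3: x = 0.231, y = 0.420
  4: x = 0.649, y = 0.208

ψ = 0.866, x_4 = 0.649, y_4 = 0.208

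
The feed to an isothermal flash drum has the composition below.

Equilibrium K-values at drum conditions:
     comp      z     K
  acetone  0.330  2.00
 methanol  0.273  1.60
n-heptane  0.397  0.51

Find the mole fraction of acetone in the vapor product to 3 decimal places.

Material balance + equilibrium reduce to Σ zᵢ(Kᵢ−1)/(1+ψ(Kᵢ−1)) = 0.
Check two-phase: ΣzᵢKᵢ = 1.299 > 1 and Σzᵢ/Kᵢ = 1.114 > 1, so g(0) = 0.299 > 0 and g(1) = -0.114 < 0.
Newton–Raphson from ψ = 0.36:
  ψ = 0.360: g = 0.1412, g' = -0.385 → ψ = 0.726
  ψ = 0.726: g = 0.0033, g' = -0.388 → ψ = 0.735
Converged at ψ = 0.735.
Compositions from xᵢ = zᵢ/(1+ψ(Kᵢ−1)), yᵢ = Kᵢxᵢ:
  acetone: x = 0.190, y = 0.380
  methanol: x = 0.189, y = 0.303
  n-heptane: x = 0.620, y = 0.316

y_acetone = 0.380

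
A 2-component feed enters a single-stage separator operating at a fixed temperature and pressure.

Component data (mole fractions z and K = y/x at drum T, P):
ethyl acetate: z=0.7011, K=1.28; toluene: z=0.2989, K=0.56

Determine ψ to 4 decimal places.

Iterate (Newton) starting at ψ = 0.5:
  ψ = 0.5000: g = 0.00359, g' = -0.1374 → ψ = 0.5261
  ψ = 0.5261: g = -0.00003, g' = -0.1397 → ψ = 0.5259
Converged at ψ = 0.5259.

ψ = 0.5259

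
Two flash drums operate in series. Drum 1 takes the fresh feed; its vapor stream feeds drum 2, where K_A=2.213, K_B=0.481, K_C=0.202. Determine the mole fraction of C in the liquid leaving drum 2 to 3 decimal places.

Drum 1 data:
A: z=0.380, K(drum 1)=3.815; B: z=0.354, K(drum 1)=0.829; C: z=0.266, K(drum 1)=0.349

x_C (drum 2) = 0.242

Drum 1:
Iterate (Newton) starting at ψ₁ = 0.51:
  ψ₁ = 0.510: g = 0.1136, g' = -0.773 → ψ₁ = 0.657
  ψ₁ = 0.657: g = 0.0046, g' = -0.728 → ψ₁ = 0.663
Converged at ψ₁ = 0.663.
Drum-1 compositions:
  A: x = 0.133, y = 0.506
  B: x = 0.399, y = 0.331
  C: x = 0.468, y = 0.163
Drum-2 feed = drum-1 vapor: z₂ = (0.5056, 0.3310, 0.1634).
Drum 2:
Material balance + equilibrium reduce to Σ zᵢ(Kᵢ−1)/(1+ψ₂(Kᵢ−1)) = 0.
Check two-phase: ΣzᵢKᵢ = 1.311 > 1 and Σzᵢ/Kᵢ = 1.726 > 1, so g(0) = 0.311 > 0 and g(1) = -0.726 < 0.
Iterate (Newton) starting at ψ₂ = 0.68:
  ψ₂ = 0.680: g = -0.2145, g' = -0.934 → ψ₂ = 0.450
  ψ₂ = 0.450: g = -0.0311, g' = -0.716 → ψ₂ = 0.407
Converged at ψ₂ = 0.407.
  A: x = 0.339, y = 0.749
  B: x = 0.420, y = 0.202
  C: x = 0.242, y = 0.049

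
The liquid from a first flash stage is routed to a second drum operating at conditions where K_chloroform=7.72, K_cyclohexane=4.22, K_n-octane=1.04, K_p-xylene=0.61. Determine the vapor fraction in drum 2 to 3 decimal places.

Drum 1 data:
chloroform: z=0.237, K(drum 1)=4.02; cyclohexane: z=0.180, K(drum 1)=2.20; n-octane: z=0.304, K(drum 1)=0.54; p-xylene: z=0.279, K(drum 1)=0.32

Drum 1:
Newton–Raphson from ψ₁ = 0.31:
  ψ₁ = 0.310: g = 0.1236, g' = -1.009 → ψ₁ = 0.433
  ψ₁ = 0.433: g = 0.0092, g' = -0.878 → ψ₁ = 0.443
Converged at ψ₁ = 0.443.
Drum-1 compositions:
  chloroform: x = 0.101, y = 0.408
  cyclohexane: x = 0.118, y = 0.259
  n-octane: x = 0.382, y = 0.206
  p-xylene: x = 0.399, y = 0.128
Drum-2 feed = drum-1 liquid: z₂ = (0.1014, 0.1175, 0.3818, 0.3993).
Drum 2:
Material balance + equilibrium reduce to Σ zᵢ(Kᵢ−1)/(1+ψ₂(Kᵢ−1)) = 0.
Feasibility: ΣzᵢKᵢ = 1.919, Σzᵢ/Kᵢ = 1.063 — both > 1, two phases present.
Newton–Raphson from ψ₂ = 0.59:
  ψ₂ = 0.590: g = 0.0804, g' = -0.434 → ψ₂ = 0.775
  ψ₂ = 0.775: g = 0.0095, g' = -0.344 → ψ₂ = 0.803
Converged at ψ₂ = 0.803.
  chloroform: x = 0.016, y = 0.122
  cyclohexane: x = 0.033, y = 0.138
  n-octane: x = 0.370, y = 0.385
  p-xylene: x = 0.581, y = 0.355

V/F (drum 2) = 0.803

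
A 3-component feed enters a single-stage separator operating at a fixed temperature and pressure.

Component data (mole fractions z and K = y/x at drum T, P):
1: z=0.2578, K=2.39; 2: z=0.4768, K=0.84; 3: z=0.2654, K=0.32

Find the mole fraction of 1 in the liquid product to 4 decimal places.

x_1 = 0.2051

Material balance + equilibrium reduce to Σ zᵢ(Kᵢ−1)/(1+ψ(Kᵢ−1)) = 0.
g(0) = ΣzᵢKᵢ − 1 = 0.1016 and g(1) = 1 − Σzᵢ/Kᵢ = -0.5049, so a root lies in (0, 1).
Newton–Raphson from ψ = 0.51:
  ψ = 0.5100: g = -0.14966, g' = -0.4727 → ψ = 0.1934
  ψ = 0.1934: g = -0.00408, g' = -0.4851 → ψ = 0.1849
  ψ = 0.1849: g = 0.00002, g' = -0.4887 → ψ = 0.1850
Converged at ψ = 0.1850.
Compositions from xᵢ = zᵢ/(1+ψ(Kᵢ−1)), yᵢ = Kᵢxᵢ:
  1: x = 0.2051, y = 0.4901
  2: x = 0.4913, y = 0.4127
  3: x = 0.3036, y = 0.0971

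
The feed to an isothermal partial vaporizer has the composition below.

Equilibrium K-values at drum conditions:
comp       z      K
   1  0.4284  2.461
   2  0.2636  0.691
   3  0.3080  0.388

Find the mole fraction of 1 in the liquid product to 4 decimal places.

x_1 = 0.2498

Let β = V/F and solve Σ zᵢ(Kᵢ−1)/(1+β(Kᵢ−1)) = 0.
Check two-phase: ΣzᵢKᵢ = 1.3559 > 1 and Σzᵢ/Kᵢ = 1.3494 > 1, so g(0) = 0.3559 > 0 and g(1) = -0.3494 < 0.
Newton iteration, β⁰ = 0.5:
  β = 0.5000: g = -0.00626, g' = -0.5801 → β = 0.4892
Converged at β = 0.4892.
Compositions from xᵢ = zᵢ/(1+β(Kᵢ−1)), yᵢ = Kᵢxᵢ:
  1: x = 0.2498, y = 0.6148
  2: x = 0.3105, y = 0.2146
  3: x = 0.4396, y = 0.1706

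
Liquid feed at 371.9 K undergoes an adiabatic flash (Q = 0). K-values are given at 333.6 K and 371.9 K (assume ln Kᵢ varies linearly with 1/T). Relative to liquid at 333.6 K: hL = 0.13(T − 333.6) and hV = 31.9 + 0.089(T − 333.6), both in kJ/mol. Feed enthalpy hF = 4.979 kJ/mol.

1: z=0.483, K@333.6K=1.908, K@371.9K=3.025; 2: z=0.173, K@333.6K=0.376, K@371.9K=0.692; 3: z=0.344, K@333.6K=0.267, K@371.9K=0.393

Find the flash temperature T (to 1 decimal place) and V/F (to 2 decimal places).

T = 335.0 K, V/F = 0.15

Adiabatic flash: solve Rachford–Rice at each trial T, then check hF = ψ·hV(T) + (1−ψ)·hL(T).
  T = 333.6 K: K = (1.908, 0.376, 0.267), RR gives ψ = 0.124, H_out = 3.946 kJ/mol
  T = 371.9 K: K = (3.025, 0.692, 0.393), RR gives ψ = 0.665, H_out = 25.134 kJ/mol
  T = 352.8 K: K = (2.434, 0.519, 0.328), RR gives ψ = 0.427, H_out = 15.796 kJ/mol
  T = 343.2 K: K = (2.162, 0.444, 0.297), RR gives ψ = 0.292, H_out = 10.436 kJ/mol
  T = 338.4 K: K = (2.033, 0.409, 0.282), RR gives ψ = 0.213, H_out = 7.387 kJ/mol
  T = 336.0 K: K = (1.970, 0.392, 0.274), RR gives ψ = 0.170, H_out = 5.725 kJ/mol
Linear interpolation between T = 333.6 (H_out = 3.946) and T = 336.0 (H_out = 5.725) on hF = 4.979 gives T ≈ 335.0 K, at which ψ = 0.15.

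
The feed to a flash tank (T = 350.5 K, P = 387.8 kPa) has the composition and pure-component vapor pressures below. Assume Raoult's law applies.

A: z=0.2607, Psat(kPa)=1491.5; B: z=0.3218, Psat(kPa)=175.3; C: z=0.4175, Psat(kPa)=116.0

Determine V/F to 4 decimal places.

Raoult's law: Kᵢ = Pᵢˢᵃᵗ/P = Pᵢˢᵃᵗ/387.8.
  K_A = 1491.5/387.8 = 3.846055, K_B = 175.3/387.8 = 0.452037, K_C = 116.0/387.8 = 0.299123
Material balance + equilibrium reduce to Σ zᵢ(Kᵢ−1)/(1+V/F(Kᵢ−1)) = 0.
g(0) = ΣzᵢKᵢ − 1 = 0.2730 and g(1) = 1 − Σzᵢ/Kᵢ = -1.1754, so a root lies in (0, 1).
Newton iteration, V/F⁰ = 0.5:
  V/F = 0.5000: g = -0.38715, g' = -1.0291 → V/F = 0.1238
  V/F = 0.1238: g = 0.03909, g' = -1.5118 → V/F = 0.1496
  V/F = 0.1496: g = 0.00137, g' = -1.4092 → V/F = 0.1506
Converged at V/F = 0.1506.

V/F = 0.1506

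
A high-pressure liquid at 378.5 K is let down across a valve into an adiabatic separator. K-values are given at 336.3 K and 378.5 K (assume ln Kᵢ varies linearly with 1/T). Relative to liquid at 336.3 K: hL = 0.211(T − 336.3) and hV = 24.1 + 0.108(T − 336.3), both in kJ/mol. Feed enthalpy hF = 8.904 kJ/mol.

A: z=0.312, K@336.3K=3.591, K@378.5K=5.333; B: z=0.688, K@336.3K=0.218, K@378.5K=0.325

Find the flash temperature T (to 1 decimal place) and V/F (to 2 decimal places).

Adiabatic flash: solve Rachford–Rice at each trial T, then check hF = ψ·hV(T) + (1−ψ)·hL(T).
  T = 336.3 K: K = (3.591, 0.218), RR gives ψ = 0.133, H_out = 3.216 kJ/mol
  T = 378.5 K: K = (5.333, 0.325), RR gives ψ = 0.303, H_out = 14.898 kJ/mol
  T = 357.4 K: K = (4.428, 0.269), RR gives ψ = 0.226, H_out = 9.414 kJ/mol
  T = 346.9 K: K = (4.002, 0.243), RR gives ψ = 0.183, H_out = 6.449 kJ/mol
  T = 352.1 K: K = (4.211, 0.256), RR gives ψ = 0.205, H_out = 7.942 kJ/mol
  T = 354.8 K: K = (4.321, 0.263), RR gives ψ = 0.216, H_out = 8.698 kJ/mol
  T = 356.1 K: K = (4.374, 0.266), RR gives ψ = 0.221, H_out = 9.057 kJ/mol
Linear interpolation between T = 354.8 (H_out = 8.698) and T = 356.1 (H_out = 9.057) on hF = 8.904 gives T ≈ 355.5 K, at which ψ = 0.22.

T = 355.5 K, V/F = 0.22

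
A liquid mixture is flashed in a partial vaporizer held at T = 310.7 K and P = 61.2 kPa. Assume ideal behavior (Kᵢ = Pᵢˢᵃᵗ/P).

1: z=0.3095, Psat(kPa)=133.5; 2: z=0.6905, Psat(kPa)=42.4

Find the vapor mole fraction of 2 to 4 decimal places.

y_2 = 0.5498

Raoult's law: Kᵢ = Pᵢˢᵃᵗ/P = Pᵢˢᵃᵗ/61.2.
  K_1 = 133.5/61.2 = 2.181373, K_2 = 42.4/61.2 = 0.692810
Rachford–Rice: g(β) = Σ zᵢ(Kᵢ−1)/(1+β(Kᵢ−1)) = 0.
Check two-phase: ΣzᵢKᵢ = 1.1535 > 1 and Σzᵢ/Kᵢ = 1.1385 > 1, so g(0) = 0.1535 > 0 and g(1) = -0.1385 < 0.
Binary case is linear: z₁(K₁−1)(1+β(K₂−1)) + z₂(K₂−1)(1+β(K₁−1)) = 0
⇒ β = [z₁(K₁−1)+z₂(K₂−1)] / [−(K₁−1)(K₂−1)] = 0.15352/0.36291 = 0.4230
Compositions from xᵢ = zᵢ/(1+β(Kᵢ−1)), yᵢ = Kᵢxᵢ:
  1: x = 0.2064, y = 0.4502
  2: x = 0.7936, y = 0.5498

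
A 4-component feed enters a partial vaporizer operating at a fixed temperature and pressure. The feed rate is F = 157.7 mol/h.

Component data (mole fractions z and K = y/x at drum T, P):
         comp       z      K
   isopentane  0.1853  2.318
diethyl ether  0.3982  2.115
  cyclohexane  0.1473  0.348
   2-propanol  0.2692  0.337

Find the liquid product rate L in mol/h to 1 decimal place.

L = 73.9 mol/h

Let β = V/F and solve Σ zᵢ(Kᵢ−1)/(1+β(Kᵢ−1)) = 0.
Check two-phase: ΣzᵢKᵢ = 1.4137 > 1 and Σzᵢ/Kᵢ = 1.4903 > 1, so g(0) = 0.4137 > 0 and g(1) = -0.4903 < 0.
Newton iteration, β⁰ = 0.5:
  β = 0.5000: g = 0.02280, g' = -0.7237 → β = 0.5315
  β = 0.5315: g = -0.00017, g' = -0.7353 → β = 0.5313
Converged at β = 0.5313.
Then V = β·F = 0.5313·157.7 = 83.8 mol/h and L = F − V = 73.9 mol/h.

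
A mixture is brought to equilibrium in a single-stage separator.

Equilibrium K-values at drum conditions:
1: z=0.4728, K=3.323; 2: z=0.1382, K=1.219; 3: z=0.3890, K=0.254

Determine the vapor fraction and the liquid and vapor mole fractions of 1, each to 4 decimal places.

ψ = 0.5652, x_1 = 0.2044, y_1 = 0.6792

Iterate (Newton) starting at ψ = 0.5:
  ψ = 0.5000: g = 0.07258, g' = -1.1021 → ψ = 0.5658
  ψ = 0.5658: g = -0.00070, g' = -1.1298 → ψ = 0.5652
Converged at ψ = 0.5652.
Compositions from xᵢ = zᵢ/(1+ψ(Kᵢ−1)), yᵢ = Kᵢxᵢ:
  1: x = 0.2044, y = 0.6792
  2: x = 0.1230, y = 0.1499
  3: x = 0.6726, y = 0.1708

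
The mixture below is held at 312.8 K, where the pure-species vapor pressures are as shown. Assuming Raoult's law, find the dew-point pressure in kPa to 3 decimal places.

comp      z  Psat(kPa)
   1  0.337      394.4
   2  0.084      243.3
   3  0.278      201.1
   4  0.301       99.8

Pdew = 178.631 kPa

At the dew point ψ → 1, so Σzᵢ/Kᵢ = 1 with Kᵢ = Pᵢˢᵃᵗ/P ⇒ 1/P = Σzᵢ/Pᵢˢᵃᵗ.
1/P = 0.337/394.4 + 0.084/243.3 + 0.278/201.1 + 0.301/99.8 = 0.005598 ⇒ P = 178.631 kPa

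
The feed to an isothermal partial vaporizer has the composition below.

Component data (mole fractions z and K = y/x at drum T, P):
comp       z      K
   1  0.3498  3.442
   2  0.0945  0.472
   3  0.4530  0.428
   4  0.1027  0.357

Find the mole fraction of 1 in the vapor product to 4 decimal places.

y_1 = 0.6581

Rachford–Rice: g(β) = Σ zᵢ(Kᵢ−1)/(1+β(Kᵢ−1)) = 0.
Check two-phase: ΣzᵢKᵢ = 1.4792 > 1 and Σzᵢ/Kᵢ = 1.6479 > 1, so g(0) = 0.4792 > 0 and g(1) = -0.6479 < 0.
Newton–Raphson from β = 0.57:
  β = 0.5700: g = -0.20297, g' = -0.8506 → β = 0.3314
  β = 0.3314: g = 0.00802, g' = -0.9702 → β = 0.3397
Converged at β = 0.3397.
Compositions from xᵢ = zᵢ/(1+β(Kᵢ−1)), yᵢ = Kᵢxᵢ:
  1: x = 0.1912, y = 0.6581
  2: x = 0.1152, y = 0.0544
  3: x = 0.5622, y = 0.2406
  4: x = 0.1314, y = 0.0469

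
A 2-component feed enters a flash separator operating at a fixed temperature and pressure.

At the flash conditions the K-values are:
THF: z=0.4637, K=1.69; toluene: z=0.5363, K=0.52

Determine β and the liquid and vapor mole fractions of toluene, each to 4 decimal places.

Rachford–Rice: g(β) = Σ zᵢ(Kᵢ−1)/(1+β(Kᵢ−1)) = 0.
Feasibility: ΣzᵢKᵢ = 1.0625, Σzᵢ/Kᵢ = 1.3057 — both > 1, two phases present.
Iterate (Newton) starting at β = 0.5:
  β = 0.5000: g = -0.10083, g' = -0.3360 → β = 0.1999
  β = 0.1999: g = -0.00357, g' = -0.3217 → β = 0.1888
Converged at β = 0.1888.
Compositions from xᵢ = zᵢ/(1+β(Kᵢ−1)), yᵢ = Kᵢxᵢ:
  THF: x = 0.4103, y = 0.6933
  toluene: x = 0.5897, y = 0.3067

β = 0.1888, x_toluene = 0.5897, y_toluene = 0.3067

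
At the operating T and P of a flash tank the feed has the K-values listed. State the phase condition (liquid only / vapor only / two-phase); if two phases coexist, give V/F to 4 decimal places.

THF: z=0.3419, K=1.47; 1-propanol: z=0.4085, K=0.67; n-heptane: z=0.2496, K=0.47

ΣzᵢKᵢ = 0.8936; Σzᵢ/Kᵢ = 1.3734.
Since ΣzᵢKᵢ < 1 the mixture is below its bubble point — single liquid phase.

liquid only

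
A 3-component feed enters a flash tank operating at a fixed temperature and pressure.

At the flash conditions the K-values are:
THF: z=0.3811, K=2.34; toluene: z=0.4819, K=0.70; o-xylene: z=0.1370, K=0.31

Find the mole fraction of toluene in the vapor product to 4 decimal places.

Material balance + equilibrium reduce to Σ zᵢ(Kᵢ−1)/(1+β(Kᵢ−1)) = 0.
Check two-phase: ΣzᵢKᵢ = 1.2716 > 1 and Σzᵢ/Kᵢ = 1.2932 > 1, so g(0) = 0.2716 > 0 and g(1) = -0.2932 < 0.
Iterate (Newton) starting at β = 0.5:
  β = 0.5000: g = -0.00861, g' = -0.4574 → β = 0.4812
Converged at β = 0.4812.
Compositions from xᵢ = zᵢ/(1+β(Kᵢ−1)), yᵢ = Kᵢxᵢ:
  THF: x = 0.2317, y = 0.5422
  toluene: x = 0.5632, y = 0.3942
  o-xylene: x = 0.2051, y = 0.0636

y_toluene = 0.3942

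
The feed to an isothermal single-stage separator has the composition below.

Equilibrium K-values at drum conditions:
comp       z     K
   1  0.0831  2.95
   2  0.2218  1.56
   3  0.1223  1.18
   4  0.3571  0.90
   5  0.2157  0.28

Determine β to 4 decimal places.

β = 0.2851

Material balance + equilibrium reduce to Σ zᵢ(Kᵢ−1)/(1+β(Kᵢ−1)) = 0.
g(0) = ΣzᵢKᵢ − 1 = 0.1173 and g(1) = 1 − Σzᵢ/Kᵢ = -0.4411, so a root lies in (0, 1).
Newton iteration, β⁰ = 0.5:
  β = 0.5000: g = -0.08097, g' = -0.4038 → β = 0.2995
  β = 0.2995: g = -0.00524, g' = -0.3661 → β = 0.2851
Converged at β = 0.2851.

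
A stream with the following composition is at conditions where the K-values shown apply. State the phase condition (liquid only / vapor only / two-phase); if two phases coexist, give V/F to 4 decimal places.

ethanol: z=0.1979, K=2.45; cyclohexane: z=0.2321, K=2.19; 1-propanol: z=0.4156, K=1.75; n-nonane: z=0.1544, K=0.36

ΣzᵢKᵢ = 1.7760; Σzᵢ/Kᵢ = 0.8531.
Since Σzᵢ/Kᵢ < 1 the mixture is above its dew point — single vapor phase.

vapor only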